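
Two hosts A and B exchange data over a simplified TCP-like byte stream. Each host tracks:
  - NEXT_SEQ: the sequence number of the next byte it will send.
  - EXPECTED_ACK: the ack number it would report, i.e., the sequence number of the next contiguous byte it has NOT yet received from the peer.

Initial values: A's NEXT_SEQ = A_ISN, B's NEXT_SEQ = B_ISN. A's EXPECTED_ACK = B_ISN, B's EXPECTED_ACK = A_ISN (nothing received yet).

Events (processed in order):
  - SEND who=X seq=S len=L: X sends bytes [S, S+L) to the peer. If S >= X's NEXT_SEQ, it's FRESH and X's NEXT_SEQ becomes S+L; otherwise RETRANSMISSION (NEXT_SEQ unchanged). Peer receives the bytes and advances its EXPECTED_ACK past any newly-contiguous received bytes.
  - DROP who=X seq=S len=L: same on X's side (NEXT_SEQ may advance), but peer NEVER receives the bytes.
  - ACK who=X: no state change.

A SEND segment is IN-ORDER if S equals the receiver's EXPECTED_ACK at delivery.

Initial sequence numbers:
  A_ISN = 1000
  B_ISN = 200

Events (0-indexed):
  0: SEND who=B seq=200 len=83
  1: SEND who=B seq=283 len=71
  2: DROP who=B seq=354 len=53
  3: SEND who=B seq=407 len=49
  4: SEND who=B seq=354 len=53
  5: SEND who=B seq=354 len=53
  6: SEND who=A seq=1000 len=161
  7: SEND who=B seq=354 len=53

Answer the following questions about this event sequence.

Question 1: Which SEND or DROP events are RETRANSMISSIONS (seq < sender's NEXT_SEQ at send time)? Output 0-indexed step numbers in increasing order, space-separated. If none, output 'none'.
Answer: 4 5 7

Derivation:
Step 0: SEND seq=200 -> fresh
Step 1: SEND seq=283 -> fresh
Step 2: DROP seq=354 -> fresh
Step 3: SEND seq=407 -> fresh
Step 4: SEND seq=354 -> retransmit
Step 5: SEND seq=354 -> retransmit
Step 6: SEND seq=1000 -> fresh
Step 7: SEND seq=354 -> retransmit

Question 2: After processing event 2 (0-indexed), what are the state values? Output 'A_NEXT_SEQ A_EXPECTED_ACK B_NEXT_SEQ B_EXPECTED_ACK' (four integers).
After event 0: A_seq=1000 A_ack=283 B_seq=283 B_ack=1000
After event 1: A_seq=1000 A_ack=354 B_seq=354 B_ack=1000
After event 2: A_seq=1000 A_ack=354 B_seq=407 B_ack=1000

1000 354 407 1000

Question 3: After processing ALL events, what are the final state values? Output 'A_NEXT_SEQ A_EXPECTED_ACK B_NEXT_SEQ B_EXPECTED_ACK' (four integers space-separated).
Answer: 1161 456 456 1161

Derivation:
After event 0: A_seq=1000 A_ack=283 B_seq=283 B_ack=1000
After event 1: A_seq=1000 A_ack=354 B_seq=354 B_ack=1000
After event 2: A_seq=1000 A_ack=354 B_seq=407 B_ack=1000
After event 3: A_seq=1000 A_ack=354 B_seq=456 B_ack=1000
After event 4: A_seq=1000 A_ack=456 B_seq=456 B_ack=1000
After event 5: A_seq=1000 A_ack=456 B_seq=456 B_ack=1000
After event 6: A_seq=1161 A_ack=456 B_seq=456 B_ack=1161
After event 7: A_seq=1161 A_ack=456 B_seq=456 B_ack=1161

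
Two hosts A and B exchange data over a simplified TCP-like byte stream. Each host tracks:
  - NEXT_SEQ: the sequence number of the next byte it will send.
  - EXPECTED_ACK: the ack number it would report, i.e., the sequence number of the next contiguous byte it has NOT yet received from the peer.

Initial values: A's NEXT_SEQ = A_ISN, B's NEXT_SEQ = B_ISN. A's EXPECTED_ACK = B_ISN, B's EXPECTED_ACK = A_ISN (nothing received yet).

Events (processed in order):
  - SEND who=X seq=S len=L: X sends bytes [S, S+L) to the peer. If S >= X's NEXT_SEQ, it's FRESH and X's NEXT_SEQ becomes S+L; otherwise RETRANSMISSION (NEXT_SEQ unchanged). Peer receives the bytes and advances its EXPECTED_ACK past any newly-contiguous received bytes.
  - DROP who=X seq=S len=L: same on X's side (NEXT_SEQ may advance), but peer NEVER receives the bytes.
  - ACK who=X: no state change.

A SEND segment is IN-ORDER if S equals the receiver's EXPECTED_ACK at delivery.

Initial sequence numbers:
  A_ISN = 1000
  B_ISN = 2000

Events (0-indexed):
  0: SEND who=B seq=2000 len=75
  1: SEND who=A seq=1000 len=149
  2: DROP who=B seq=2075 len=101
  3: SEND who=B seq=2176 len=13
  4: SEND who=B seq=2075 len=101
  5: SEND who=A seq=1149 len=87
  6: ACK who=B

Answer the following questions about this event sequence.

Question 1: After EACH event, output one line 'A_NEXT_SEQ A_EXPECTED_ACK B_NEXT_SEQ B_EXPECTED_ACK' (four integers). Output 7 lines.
1000 2075 2075 1000
1149 2075 2075 1149
1149 2075 2176 1149
1149 2075 2189 1149
1149 2189 2189 1149
1236 2189 2189 1236
1236 2189 2189 1236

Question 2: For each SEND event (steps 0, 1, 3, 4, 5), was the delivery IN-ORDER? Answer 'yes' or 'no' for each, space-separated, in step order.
Step 0: SEND seq=2000 -> in-order
Step 1: SEND seq=1000 -> in-order
Step 3: SEND seq=2176 -> out-of-order
Step 4: SEND seq=2075 -> in-order
Step 5: SEND seq=1149 -> in-order

Answer: yes yes no yes yes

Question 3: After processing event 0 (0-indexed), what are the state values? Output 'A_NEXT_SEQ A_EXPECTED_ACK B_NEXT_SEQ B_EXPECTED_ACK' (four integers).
After event 0: A_seq=1000 A_ack=2075 B_seq=2075 B_ack=1000

1000 2075 2075 1000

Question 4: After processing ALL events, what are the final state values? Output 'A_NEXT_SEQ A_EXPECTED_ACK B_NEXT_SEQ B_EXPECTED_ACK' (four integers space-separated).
Answer: 1236 2189 2189 1236

Derivation:
After event 0: A_seq=1000 A_ack=2075 B_seq=2075 B_ack=1000
After event 1: A_seq=1149 A_ack=2075 B_seq=2075 B_ack=1149
After event 2: A_seq=1149 A_ack=2075 B_seq=2176 B_ack=1149
After event 3: A_seq=1149 A_ack=2075 B_seq=2189 B_ack=1149
After event 4: A_seq=1149 A_ack=2189 B_seq=2189 B_ack=1149
After event 5: A_seq=1236 A_ack=2189 B_seq=2189 B_ack=1236
After event 6: A_seq=1236 A_ack=2189 B_seq=2189 B_ack=1236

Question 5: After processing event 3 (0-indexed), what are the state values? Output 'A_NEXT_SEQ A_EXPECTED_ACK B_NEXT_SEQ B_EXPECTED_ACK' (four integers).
After event 0: A_seq=1000 A_ack=2075 B_seq=2075 B_ack=1000
After event 1: A_seq=1149 A_ack=2075 B_seq=2075 B_ack=1149
After event 2: A_seq=1149 A_ack=2075 B_seq=2176 B_ack=1149
After event 3: A_seq=1149 A_ack=2075 B_seq=2189 B_ack=1149

1149 2075 2189 1149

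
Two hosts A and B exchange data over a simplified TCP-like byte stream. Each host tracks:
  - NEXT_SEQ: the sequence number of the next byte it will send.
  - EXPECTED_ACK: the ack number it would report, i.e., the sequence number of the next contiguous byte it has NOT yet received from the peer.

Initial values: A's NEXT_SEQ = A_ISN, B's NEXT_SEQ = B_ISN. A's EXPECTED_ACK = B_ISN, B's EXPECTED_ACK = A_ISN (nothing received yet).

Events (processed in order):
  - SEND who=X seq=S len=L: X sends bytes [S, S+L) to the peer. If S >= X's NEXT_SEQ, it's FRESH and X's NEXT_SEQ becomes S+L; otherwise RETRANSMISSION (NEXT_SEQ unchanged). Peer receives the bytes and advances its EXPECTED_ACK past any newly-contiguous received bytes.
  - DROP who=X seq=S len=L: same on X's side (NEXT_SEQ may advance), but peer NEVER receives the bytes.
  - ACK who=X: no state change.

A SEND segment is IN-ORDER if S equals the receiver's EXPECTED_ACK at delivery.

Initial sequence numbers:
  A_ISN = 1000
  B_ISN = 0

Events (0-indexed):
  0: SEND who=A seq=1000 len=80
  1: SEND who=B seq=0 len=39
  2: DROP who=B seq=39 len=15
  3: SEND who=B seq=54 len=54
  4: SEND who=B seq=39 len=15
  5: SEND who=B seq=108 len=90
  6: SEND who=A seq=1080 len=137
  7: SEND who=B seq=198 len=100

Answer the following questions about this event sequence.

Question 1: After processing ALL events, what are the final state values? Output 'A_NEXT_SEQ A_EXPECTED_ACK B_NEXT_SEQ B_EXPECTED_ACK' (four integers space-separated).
Answer: 1217 298 298 1217

Derivation:
After event 0: A_seq=1080 A_ack=0 B_seq=0 B_ack=1080
After event 1: A_seq=1080 A_ack=39 B_seq=39 B_ack=1080
After event 2: A_seq=1080 A_ack=39 B_seq=54 B_ack=1080
After event 3: A_seq=1080 A_ack=39 B_seq=108 B_ack=1080
After event 4: A_seq=1080 A_ack=108 B_seq=108 B_ack=1080
After event 5: A_seq=1080 A_ack=198 B_seq=198 B_ack=1080
After event 6: A_seq=1217 A_ack=198 B_seq=198 B_ack=1217
After event 7: A_seq=1217 A_ack=298 B_seq=298 B_ack=1217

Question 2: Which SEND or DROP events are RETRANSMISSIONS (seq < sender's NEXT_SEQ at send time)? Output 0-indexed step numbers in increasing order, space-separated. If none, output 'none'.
Answer: 4

Derivation:
Step 0: SEND seq=1000 -> fresh
Step 1: SEND seq=0 -> fresh
Step 2: DROP seq=39 -> fresh
Step 3: SEND seq=54 -> fresh
Step 4: SEND seq=39 -> retransmit
Step 5: SEND seq=108 -> fresh
Step 6: SEND seq=1080 -> fresh
Step 7: SEND seq=198 -> fresh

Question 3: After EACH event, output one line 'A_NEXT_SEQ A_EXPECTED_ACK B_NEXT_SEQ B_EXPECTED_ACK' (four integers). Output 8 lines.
1080 0 0 1080
1080 39 39 1080
1080 39 54 1080
1080 39 108 1080
1080 108 108 1080
1080 198 198 1080
1217 198 198 1217
1217 298 298 1217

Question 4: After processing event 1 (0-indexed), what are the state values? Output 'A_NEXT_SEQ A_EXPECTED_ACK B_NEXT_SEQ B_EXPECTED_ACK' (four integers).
After event 0: A_seq=1080 A_ack=0 B_seq=0 B_ack=1080
After event 1: A_seq=1080 A_ack=39 B_seq=39 B_ack=1080

1080 39 39 1080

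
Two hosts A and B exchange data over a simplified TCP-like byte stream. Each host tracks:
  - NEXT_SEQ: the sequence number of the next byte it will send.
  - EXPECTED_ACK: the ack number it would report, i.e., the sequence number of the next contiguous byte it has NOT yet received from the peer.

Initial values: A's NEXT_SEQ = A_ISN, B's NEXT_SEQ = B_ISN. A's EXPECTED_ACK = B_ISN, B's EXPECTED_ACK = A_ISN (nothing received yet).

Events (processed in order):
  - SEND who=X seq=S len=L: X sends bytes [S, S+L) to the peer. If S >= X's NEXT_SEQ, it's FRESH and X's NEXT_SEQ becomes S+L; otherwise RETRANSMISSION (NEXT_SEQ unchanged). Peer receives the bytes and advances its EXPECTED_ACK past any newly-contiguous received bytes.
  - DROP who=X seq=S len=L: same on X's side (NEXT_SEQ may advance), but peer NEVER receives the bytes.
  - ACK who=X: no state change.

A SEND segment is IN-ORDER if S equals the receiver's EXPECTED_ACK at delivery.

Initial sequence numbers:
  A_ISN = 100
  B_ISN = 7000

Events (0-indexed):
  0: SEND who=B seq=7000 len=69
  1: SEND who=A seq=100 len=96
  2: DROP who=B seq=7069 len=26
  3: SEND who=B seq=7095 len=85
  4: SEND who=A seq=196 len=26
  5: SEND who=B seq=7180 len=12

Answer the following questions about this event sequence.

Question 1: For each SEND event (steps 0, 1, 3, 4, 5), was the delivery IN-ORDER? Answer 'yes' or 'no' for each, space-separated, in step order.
Step 0: SEND seq=7000 -> in-order
Step 1: SEND seq=100 -> in-order
Step 3: SEND seq=7095 -> out-of-order
Step 4: SEND seq=196 -> in-order
Step 5: SEND seq=7180 -> out-of-order

Answer: yes yes no yes no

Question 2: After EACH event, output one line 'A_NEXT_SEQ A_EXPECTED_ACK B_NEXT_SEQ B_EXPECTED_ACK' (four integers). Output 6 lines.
100 7069 7069 100
196 7069 7069 196
196 7069 7095 196
196 7069 7180 196
222 7069 7180 222
222 7069 7192 222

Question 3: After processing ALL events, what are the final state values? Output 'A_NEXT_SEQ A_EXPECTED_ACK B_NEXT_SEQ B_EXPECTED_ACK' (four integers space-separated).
Answer: 222 7069 7192 222

Derivation:
After event 0: A_seq=100 A_ack=7069 B_seq=7069 B_ack=100
After event 1: A_seq=196 A_ack=7069 B_seq=7069 B_ack=196
After event 2: A_seq=196 A_ack=7069 B_seq=7095 B_ack=196
After event 3: A_seq=196 A_ack=7069 B_seq=7180 B_ack=196
After event 4: A_seq=222 A_ack=7069 B_seq=7180 B_ack=222
After event 5: A_seq=222 A_ack=7069 B_seq=7192 B_ack=222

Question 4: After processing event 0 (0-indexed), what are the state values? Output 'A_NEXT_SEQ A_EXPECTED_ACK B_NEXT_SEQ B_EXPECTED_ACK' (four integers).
After event 0: A_seq=100 A_ack=7069 B_seq=7069 B_ack=100

100 7069 7069 100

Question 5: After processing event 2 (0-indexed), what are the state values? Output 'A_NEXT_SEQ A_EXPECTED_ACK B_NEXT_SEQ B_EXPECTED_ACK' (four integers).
After event 0: A_seq=100 A_ack=7069 B_seq=7069 B_ack=100
After event 1: A_seq=196 A_ack=7069 B_seq=7069 B_ack=196
After event 2: A_seq=196 A_ack=7069 B_seq=7095 B_ack=196

196 7069 7095 196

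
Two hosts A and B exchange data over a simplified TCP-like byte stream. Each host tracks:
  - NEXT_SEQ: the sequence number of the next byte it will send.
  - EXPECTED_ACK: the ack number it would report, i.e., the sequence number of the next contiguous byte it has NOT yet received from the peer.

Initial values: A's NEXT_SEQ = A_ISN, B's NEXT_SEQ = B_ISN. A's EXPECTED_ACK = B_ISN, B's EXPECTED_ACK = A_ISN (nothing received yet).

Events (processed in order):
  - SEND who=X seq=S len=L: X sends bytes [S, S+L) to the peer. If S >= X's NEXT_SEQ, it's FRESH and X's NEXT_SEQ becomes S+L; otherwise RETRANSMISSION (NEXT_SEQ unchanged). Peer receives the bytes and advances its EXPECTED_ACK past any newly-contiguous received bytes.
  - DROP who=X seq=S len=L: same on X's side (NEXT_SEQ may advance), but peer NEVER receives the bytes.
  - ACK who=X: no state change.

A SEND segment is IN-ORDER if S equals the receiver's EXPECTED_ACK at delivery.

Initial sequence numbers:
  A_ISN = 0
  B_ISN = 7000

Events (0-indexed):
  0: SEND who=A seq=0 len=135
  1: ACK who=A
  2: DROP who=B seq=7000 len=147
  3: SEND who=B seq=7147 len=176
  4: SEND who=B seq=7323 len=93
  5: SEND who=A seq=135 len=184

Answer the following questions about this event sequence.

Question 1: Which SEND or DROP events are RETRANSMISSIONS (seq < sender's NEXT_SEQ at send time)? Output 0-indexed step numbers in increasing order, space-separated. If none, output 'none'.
Answer: none

Derivation:
Step 0: SEND seq=0 -> fresh
Step 2: DROP seq=7000 -> fresh
Step 3: SEND seq=7147 -> fresh
Step 4: SEND seq=7323 -> fresh
Step 5: SEND seq=135 -> fresh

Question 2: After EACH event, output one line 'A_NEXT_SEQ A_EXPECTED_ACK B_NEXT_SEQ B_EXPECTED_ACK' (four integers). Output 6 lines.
135 7000 7000 135
135 7000 7000 135
135 7000 7147 135
135 7000 7323 135
135 7000 7416 135
319 7000 7416 319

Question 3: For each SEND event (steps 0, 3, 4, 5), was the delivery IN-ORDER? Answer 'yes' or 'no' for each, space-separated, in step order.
Step 0: SEND seq=0 -> in-order
Step 3: SEND seq=7147 -> out-of-order
Step 4: SEND seq=7323 -> out-of-order
Step 5: SEND seq=135 -> in-order

Answer: yes no no yes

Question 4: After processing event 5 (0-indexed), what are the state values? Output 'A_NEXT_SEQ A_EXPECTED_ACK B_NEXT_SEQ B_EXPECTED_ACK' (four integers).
After event 0: A_seq=135 A_ack=7000 B_seq=7000 B_ack=135
After event 1: A_seq=135 A_ack=7000 B_seq=7000 B_ack=135
After event 2: A_seq=135 A_ack=7000 B_seq=7147 B_ack=135
After event 3: A_seq=135 A_ack=7000 B_seq=7323 B_ack=135
After event 4: A_seq=135 A_ack=7000 B_seq=7416 B_ack=135
After event 5: A_seq=319 A_ack=7000 B_seq=7416 B_ack=319

319 7000 7416 319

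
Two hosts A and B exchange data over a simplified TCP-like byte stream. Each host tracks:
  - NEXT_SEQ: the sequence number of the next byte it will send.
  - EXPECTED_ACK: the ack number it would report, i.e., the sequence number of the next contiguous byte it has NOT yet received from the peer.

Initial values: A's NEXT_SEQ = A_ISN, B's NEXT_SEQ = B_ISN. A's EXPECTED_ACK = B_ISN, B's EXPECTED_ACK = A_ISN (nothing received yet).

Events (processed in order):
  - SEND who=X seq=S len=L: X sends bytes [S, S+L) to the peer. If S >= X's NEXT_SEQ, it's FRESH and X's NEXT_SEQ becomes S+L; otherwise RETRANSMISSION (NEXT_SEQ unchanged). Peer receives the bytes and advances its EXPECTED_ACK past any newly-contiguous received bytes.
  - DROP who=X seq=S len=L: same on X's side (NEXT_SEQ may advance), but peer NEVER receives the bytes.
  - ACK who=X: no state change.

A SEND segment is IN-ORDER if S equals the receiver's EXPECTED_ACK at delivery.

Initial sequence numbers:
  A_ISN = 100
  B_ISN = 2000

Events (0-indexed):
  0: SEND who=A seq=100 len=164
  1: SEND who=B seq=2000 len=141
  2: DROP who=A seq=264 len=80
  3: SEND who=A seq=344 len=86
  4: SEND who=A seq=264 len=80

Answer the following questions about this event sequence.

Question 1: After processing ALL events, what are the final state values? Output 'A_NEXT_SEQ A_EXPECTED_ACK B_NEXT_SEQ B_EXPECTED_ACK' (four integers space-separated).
After event 0: A_seq=264 A_ack=2000 B_seq=2000 B_ack=264
After event 1: A_seq=264 A_ack=2141 B_seq=2141 B_ack=264
After event 2: A_seq=344 A_ack=2141 B_seq=2141 B_ack=264
After event 3: A_seq=430 A_ack=2141 B_seq=2141 B_ack=264
After event 4: A_seq=430 A_ack=2141 B_seq=2141 B_ack=430

Answer: 430 2141 2141 430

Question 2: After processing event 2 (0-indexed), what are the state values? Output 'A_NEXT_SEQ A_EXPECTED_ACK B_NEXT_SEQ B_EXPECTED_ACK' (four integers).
After event 0: A_seq=264 A_ack=2000 B_seq=2000 B_ack=264
After event 1: A_seq=264 A_ack=2141 B_seq=2141 B_ack=264
After event 2: A_seq=344 A_ack=2141 B_seq=2141 B_ack=264

344 2141 2141 264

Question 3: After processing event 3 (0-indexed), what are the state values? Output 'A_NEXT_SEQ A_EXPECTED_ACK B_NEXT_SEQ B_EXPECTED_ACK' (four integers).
After event 0: A_seq=264 A_ack=2000 B_seq=2000 B_ack=264
After event 1: A_seq=264 A_ack=2141 B_seq=2141 B_ack=264
After event 2: A_seq=344 A_ack=2141 B_seq=2141 B_ack=264
After event 3: A_seq=430 A_ack=2141 B_seq=2141 B_ack=264

430 2141 2141 264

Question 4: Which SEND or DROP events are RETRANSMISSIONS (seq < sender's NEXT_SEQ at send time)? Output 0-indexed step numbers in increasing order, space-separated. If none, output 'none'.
Step 0: SEND seq=100 -> fresh
Step 1: SEND seq=2000 -> fresh
Step 2: DROP seq=264 -> fresh
Step 3: SEND seq=344 -> fresh
Step 4: SEND seq=264 -> retransmit

Answer: 4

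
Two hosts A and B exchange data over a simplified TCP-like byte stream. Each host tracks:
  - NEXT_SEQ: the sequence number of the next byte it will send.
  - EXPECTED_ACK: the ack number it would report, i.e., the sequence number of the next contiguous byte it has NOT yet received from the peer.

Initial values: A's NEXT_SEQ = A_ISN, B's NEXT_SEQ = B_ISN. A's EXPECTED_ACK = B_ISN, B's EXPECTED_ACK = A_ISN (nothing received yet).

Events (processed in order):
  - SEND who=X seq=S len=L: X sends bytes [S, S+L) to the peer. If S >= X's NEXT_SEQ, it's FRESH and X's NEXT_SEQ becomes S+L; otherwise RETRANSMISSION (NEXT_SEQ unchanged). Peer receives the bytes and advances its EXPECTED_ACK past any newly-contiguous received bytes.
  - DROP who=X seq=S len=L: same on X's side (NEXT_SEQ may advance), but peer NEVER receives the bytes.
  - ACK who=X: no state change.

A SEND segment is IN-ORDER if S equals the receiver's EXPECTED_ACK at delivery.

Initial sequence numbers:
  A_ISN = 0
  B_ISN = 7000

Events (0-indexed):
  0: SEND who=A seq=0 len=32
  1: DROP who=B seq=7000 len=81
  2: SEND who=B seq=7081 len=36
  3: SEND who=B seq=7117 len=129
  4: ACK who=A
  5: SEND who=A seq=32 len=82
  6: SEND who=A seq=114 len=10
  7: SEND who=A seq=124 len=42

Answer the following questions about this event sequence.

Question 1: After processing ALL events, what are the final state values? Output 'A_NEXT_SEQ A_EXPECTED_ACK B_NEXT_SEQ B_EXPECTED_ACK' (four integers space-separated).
After event 0: A_seq=32 A_ack=7000 B_seq=7000 B_ack=32
After event 1: A_seq=32 A_ack=7000 B_seq=7081 B_ack=32
After event 2: A_seq=32 A_ack=7000 B_seq=7117 B_ack=32
After event 3: A_seq=32 A_ack=7000 B_seq=7246 B_ack=32
After event 4: A_seq=32 A_ack=7000 B_seq=7246 B_ack=32
After event 5: A_seq=114 A_ack=7000 B_seq=7246 B_ack=114
After event 6: A_seq=124 A_ack=7000 B_seq=7246 B_ack=124
After event 7: A_seq=166 A_ack=7000 B_seq=7246 B_ack=166

Answer: 166 7000 7246 166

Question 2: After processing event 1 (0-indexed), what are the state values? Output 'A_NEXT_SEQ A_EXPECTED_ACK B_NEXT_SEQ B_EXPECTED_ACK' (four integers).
After event 0: A_seq=32 A_ack=7000 B_seq=7000 B_ack=32
After event 1: A_seq=32 A_ack=7000 B_seq=7081 B_ack=32

32 7000 7081 32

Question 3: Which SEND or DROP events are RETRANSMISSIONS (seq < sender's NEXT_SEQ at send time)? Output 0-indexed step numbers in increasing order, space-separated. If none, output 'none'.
Step 0: SEND seq=0 -> fresh
Step 1: DROP seq=7000 -> fresh
Step 2: SEND seq=7081 -> fresh
Step 3: SEND seq=7117 -> fresh
Step 5: SEND seq=32 -> fresh
Step 6: SEND seq=114 -> fresh
Step 7: SEND seq=124 -> fresh

Answer: none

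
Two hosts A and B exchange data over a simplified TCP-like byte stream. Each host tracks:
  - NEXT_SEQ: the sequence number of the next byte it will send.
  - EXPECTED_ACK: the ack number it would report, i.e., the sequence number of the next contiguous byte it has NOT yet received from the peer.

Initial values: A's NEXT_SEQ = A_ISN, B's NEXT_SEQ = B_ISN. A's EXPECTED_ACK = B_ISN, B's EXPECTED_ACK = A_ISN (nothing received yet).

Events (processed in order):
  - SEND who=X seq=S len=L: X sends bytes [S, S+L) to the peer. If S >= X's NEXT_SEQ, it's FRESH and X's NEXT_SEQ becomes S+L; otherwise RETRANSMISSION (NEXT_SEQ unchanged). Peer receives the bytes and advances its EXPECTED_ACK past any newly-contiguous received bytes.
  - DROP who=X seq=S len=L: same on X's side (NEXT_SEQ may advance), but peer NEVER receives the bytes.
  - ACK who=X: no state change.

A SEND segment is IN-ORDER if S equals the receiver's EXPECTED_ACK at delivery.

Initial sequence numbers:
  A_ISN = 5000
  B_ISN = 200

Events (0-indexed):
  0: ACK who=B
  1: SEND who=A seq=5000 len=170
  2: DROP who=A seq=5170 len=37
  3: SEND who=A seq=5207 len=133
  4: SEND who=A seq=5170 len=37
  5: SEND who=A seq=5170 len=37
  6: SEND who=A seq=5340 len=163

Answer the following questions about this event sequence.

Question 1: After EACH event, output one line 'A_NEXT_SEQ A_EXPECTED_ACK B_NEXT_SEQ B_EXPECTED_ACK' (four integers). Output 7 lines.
5000 200 200 5000
5170 200 200 5170
5207 200 200 5170
5340 200 200 5170
5340 200 200 5340
5340 200 200 5340
5503 200 200 5503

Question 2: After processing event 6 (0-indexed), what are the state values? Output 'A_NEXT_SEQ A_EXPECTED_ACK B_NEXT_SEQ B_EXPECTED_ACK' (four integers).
After event 0: A_seq=5000 A_ack=200 B_seq=200 B_ack=5000
After event 1: A_seq=5170 A_ack=200 B_seq=200 B_ack=5170
After event 2: A_seq=5207 A_ack=200 B_seq=200 B_ack=5170
After event 3: A_seq=5340 A_ack=200 B_seq=200 B_ack=5170
After event 4: A_seq=5340 A_ack=200 B_seq=200 B_ack=5340
After event 5: A_seq=5340 A_ack=200 B_seq=200 B_ack=5340
After event 6: A_seq=5503 A_ack=200 B_seq=200 B_ack=5503

5503 200 200 5503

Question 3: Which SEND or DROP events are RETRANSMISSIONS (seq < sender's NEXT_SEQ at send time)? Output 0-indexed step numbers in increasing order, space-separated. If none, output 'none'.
Step 1: SEND seq=5000 -> fresh
Step 2: DROP seq=5170 -> fresh
Step 3: SEND seq=5207 -> fresh
Step 4: SEND seq=5170 -> retransmit
Step 5: SEND seq=5170 -> retransmit
Step 6: SEND seq=5340 -> fresh

Answer: 4 5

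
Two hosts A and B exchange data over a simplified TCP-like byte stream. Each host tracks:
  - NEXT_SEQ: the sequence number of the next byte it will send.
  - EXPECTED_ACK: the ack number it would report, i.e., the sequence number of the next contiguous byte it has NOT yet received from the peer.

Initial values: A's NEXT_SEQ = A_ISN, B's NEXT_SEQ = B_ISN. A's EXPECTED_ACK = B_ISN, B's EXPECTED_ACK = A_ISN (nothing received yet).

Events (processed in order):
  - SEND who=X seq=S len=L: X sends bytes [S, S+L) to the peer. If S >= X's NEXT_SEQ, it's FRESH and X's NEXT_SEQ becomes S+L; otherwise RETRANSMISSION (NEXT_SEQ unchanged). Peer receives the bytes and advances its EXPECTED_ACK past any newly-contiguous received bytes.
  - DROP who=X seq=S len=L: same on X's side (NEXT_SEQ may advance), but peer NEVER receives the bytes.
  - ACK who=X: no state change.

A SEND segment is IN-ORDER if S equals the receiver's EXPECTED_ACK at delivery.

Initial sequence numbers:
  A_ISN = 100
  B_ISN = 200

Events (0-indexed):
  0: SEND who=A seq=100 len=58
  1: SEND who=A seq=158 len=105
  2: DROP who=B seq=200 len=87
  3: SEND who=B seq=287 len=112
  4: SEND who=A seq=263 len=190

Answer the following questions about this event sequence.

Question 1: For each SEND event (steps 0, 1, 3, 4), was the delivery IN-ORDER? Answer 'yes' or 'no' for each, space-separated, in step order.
Step 0: SEND seq=100 -> in-order
Step 1: SEND seq=158 -> in-order
Step 3: SEND seq=287 -> out-of-order
Step 4: SEND seq=263 -> in-order

Answer: yes yes no yes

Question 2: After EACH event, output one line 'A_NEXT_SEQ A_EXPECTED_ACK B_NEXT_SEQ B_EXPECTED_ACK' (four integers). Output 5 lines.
158 200 200 158
263 200 200 263
263 200 287 263
263 200 399 263
453 200 399 453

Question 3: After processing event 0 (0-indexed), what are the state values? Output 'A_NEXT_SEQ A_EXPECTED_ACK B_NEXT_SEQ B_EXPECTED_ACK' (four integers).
After event 0: A_seq=158 A_ack=200 B_seq=200 B_ack=158

158 200 200 158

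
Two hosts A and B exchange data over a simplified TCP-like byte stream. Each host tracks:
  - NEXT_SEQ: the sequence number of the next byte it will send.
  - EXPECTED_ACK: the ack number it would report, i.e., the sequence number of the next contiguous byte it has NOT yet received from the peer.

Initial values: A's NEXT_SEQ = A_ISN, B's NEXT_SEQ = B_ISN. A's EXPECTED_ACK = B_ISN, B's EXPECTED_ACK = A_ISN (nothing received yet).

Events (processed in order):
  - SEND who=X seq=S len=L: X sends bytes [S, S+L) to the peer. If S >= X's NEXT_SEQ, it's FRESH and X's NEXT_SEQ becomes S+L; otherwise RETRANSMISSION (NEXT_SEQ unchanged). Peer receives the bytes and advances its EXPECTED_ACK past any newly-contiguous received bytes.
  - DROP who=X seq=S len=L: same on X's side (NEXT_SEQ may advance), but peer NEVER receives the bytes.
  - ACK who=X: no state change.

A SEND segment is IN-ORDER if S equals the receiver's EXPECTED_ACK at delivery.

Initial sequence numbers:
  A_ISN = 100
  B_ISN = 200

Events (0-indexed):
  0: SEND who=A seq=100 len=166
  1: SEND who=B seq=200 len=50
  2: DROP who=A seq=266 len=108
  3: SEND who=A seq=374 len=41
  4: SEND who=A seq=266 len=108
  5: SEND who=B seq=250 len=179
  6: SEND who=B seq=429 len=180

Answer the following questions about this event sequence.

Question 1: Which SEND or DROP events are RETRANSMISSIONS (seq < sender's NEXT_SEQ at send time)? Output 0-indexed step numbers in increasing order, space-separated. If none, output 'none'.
Answer: 4

Derivation:
Step 0: SEND seq=100 -> fresh
Step 1: SEND seq=200 -> fresh
Step 2: DROP seq=266 -> fresh
Step 3: SEND seq=374 -> fresh
Step 4: SEND seq=266 -> retransmit
Step 5: SEND seq=250 -> fresh
Step 6: SEND seq=429 -> fresh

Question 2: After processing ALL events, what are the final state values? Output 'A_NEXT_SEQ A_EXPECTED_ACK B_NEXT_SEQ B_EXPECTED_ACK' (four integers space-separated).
After event 0: A_seq=266 A_ack=200 B_seq=200 B_ack=266
After event 1: A_seq=266 A_ack=250 B_seq=250 B_ack=266
After event 2: A_seq=374 A_ack=250 B_seq=250 B_ack=266
After event 3: A_seq=415 A_ack=250 B_seq=250 B_ack=266
After event 4: A_seq=415 A_ack=250 B_seq=250 B_ack=415
After event 5: A_seq=415 A_ack=429 B_seq=429 B_ack=415
After event 6: A_seq=415 A_ack=609 B_seq=609 B_ack=415

Answer: 415 609 609 415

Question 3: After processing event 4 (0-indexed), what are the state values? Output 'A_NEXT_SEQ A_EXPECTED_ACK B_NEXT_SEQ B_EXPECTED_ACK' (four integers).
After event 0: A_seq=266 A_ack=200 B_seq=200 B_ack=266
After event 1: A_seq=266 A_ack=250 B_seq=250 B_ack=266
After event 2: A_seq=374 A_ack=250 B_seq=250 B_ack=266
After event 3: A_seq=415 A_ack=250 B_seq=250 B_ack=266
After event 4: A_seq=415 A_ack=250 B_seq=250 B_ack=415

415 250 250 415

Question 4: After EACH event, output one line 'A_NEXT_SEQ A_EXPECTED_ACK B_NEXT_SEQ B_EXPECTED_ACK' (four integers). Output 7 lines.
266 200 200 266
266 250 250 266
374 250 250 266
415 250 250 266
415 250 250 415
415 429 429 415
415 609 609 415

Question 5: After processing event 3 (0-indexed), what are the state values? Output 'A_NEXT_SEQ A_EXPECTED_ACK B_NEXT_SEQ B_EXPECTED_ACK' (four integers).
After event 0: A_seq=266 A_ack=200 B_seq=200 B_ack=266
After event 1: A_seq=266 A_ack=250 B_seq=250 B_ack=266
After event 2: A_seq=374 A_ack=250 B_seq=250 B_ack=266
After event 3: A_seq=415 A_ack=250 B_seq=250 B_ack=266

415 250 250 266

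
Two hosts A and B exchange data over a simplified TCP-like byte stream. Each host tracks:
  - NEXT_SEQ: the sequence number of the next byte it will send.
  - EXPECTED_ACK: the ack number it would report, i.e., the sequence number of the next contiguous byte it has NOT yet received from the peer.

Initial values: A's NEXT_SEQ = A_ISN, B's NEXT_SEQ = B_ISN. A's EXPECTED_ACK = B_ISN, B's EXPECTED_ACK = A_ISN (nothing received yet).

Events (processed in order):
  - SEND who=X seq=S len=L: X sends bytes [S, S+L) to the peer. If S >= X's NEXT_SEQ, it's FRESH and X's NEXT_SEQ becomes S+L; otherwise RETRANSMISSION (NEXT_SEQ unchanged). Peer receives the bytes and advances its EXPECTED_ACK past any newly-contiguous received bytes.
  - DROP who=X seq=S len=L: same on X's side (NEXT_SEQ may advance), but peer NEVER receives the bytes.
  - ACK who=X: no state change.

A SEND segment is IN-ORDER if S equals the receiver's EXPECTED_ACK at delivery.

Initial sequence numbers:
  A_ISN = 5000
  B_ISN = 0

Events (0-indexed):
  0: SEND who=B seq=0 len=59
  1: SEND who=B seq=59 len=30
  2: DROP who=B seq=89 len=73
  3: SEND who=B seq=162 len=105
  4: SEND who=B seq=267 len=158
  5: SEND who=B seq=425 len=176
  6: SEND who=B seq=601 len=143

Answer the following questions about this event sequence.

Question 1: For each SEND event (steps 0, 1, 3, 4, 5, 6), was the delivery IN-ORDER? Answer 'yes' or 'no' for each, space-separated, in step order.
Answer: yes yes no no no no

Derivation:
Step 0: SEND seq=0 -> in-order
Step 1: SEND seq=59 -> in-order
Step 3: SEND seq=162 -> out-of-order
Step 4: SEND seq=267 -> out-of-order
Step 5: SEND seq=425 -> out-of-order
Step 6: SEND seq=601 -> out-of-order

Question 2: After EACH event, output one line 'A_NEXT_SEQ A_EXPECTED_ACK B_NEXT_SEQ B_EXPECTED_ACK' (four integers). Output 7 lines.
5000 59 59 5000
5000 89 89 5000
5000 89 162 5000
5000 89 267 5000
5000 89 425 5000
5000 89 601 5000
5000 89 744 5000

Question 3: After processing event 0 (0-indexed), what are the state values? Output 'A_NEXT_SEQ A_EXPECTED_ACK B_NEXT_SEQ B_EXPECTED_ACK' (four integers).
After event 0: A_seq=5000 A_ack=59 B_seq=59 B_ack=5000

5000 59 59 5000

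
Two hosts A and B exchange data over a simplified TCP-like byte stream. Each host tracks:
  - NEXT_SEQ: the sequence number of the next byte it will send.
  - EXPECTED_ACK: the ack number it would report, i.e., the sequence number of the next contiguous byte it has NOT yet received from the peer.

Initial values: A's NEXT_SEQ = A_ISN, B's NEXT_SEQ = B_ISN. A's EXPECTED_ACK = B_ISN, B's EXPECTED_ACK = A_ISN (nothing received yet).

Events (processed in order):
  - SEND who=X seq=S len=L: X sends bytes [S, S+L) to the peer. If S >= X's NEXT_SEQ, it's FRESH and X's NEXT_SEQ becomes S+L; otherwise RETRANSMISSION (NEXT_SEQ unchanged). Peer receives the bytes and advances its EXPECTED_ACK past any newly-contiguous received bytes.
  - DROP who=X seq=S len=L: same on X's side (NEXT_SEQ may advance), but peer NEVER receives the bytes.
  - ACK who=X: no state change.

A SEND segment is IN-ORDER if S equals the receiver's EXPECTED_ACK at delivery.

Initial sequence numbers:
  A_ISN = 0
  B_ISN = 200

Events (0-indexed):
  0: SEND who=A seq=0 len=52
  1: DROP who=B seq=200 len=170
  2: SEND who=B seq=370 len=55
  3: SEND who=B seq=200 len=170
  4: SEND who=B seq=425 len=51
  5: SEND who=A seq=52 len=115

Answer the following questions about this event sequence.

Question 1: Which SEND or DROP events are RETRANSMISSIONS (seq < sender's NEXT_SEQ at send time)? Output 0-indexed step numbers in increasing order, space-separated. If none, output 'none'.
Answer: 3

Derivation:
Step 0: SEND seq=0 -> fresh
Step 1: DROP seq=200 -> fresh
Step 2: SEND seq=370 -> fresh
Step 3: SEND seq=200 -> retransmit
Step 4: SEND seq=425 -> fresh
Step 5: SEND seq=52 -> fresh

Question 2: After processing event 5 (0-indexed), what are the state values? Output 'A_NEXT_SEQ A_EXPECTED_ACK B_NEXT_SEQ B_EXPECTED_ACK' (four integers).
After event 0: A_seq=52 A_ack=200 B_seq=200 B_ack=52
After event 1: A_seq=52 A_ack=200 B_seq=370 B_ack=52
After event 2: A_seq=52 A_ack=200 B_seq=425 B_ack=52
After event 3: A_seq=52 A_ack=425 B_seq=425 B_ack=52
After event 4: A_seq=52 A_ack=476 B_seq=476 B_ack=52
After event 5: A_seq=167 A_ack=476 B_seq=476 B_ack=167

167 476 476 167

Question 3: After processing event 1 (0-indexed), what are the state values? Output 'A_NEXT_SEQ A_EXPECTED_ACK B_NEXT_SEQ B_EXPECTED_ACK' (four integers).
After event 0: A_seq=52 A_ack=200 B_seq=200 B_ack=52
After event 1: A_seq=52 A_ack=200 B_seq=370 B_ack=52

52 200 370 52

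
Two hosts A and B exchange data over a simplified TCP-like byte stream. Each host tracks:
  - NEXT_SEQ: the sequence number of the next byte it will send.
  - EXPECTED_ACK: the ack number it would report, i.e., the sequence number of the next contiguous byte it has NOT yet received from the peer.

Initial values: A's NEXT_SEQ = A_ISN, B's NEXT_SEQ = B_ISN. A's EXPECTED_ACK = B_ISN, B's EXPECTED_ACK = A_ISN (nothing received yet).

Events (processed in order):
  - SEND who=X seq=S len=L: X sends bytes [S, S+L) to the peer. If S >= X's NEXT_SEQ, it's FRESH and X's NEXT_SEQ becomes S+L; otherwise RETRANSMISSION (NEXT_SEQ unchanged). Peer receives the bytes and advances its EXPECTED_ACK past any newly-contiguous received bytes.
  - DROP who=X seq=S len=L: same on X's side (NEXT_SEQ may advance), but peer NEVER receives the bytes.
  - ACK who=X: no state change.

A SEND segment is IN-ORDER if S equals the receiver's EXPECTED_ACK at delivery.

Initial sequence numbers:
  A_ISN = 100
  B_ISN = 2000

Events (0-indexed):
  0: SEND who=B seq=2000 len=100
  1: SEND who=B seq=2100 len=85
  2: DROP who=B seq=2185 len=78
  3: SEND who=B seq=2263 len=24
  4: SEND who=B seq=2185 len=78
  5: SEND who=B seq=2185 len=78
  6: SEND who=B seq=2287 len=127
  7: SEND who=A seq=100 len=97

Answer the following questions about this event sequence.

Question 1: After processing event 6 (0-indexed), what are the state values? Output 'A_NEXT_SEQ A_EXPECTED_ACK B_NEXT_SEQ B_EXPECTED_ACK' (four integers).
After event 0: A_seq=100 A_ack=2100 B_seq=2100 B_ack=100
After event 1: A_seq=100 A_ack=2185 B_seq=2185 B_ack=100
After event 2: A_seq=100 A_ack=2185 B_seq=2263 B_ack=100
After event 3: A_seq=100 A_ack=2185 B_seq=2287 B_ack=100
After event 4: A_seq=100 A_ack=2287 B_seq=2287 B_ack=100
After event 5: A_seq=100 A_ack=2287 B_seq=2287 B_ack=100
After event 6: A_seq=100 A_ack=2414 B_seq=2414 B_ack=100

100 2414 2414 100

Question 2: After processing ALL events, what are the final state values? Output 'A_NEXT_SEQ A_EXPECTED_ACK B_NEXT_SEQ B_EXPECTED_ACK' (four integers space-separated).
After event 0: A_seq=100 A_ack=2100 B_seq=2100 B_ack=100
After event 1: A_seq=100 A_ack=2185 B_seq=2185 B_ack=100
After event 2: A_seq=100 A_ack=2185 B_seq=2263 B_ack=100
After event 3: A_seq=100 A_ack=2185 B_seq=2287 B_ack=100
After event 4: A_seq=100 A_ack=2287 B_seq=2287 B_ack=100
After event 5: A_seq=100 A_ack=2287 B_seq=2287 B_ack=100
After event 6: A_seq=100 A_ack=2414 B_seq=2414 B_ack=100
After event 7: A_seq=197 A_ack=2414 B_seq=2414 B_ack=197

Answer: 197 2414 2414 197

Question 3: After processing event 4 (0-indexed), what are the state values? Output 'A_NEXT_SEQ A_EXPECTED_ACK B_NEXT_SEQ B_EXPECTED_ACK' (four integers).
After event 0: A_seq=100 A_ack=2100 B_seq=2100 B_ack=100
After event 1: A_seq=100 A_ack=2185 B_seq=2185 B_ack=100
After event 2: A_seq=100 A_ack=2185 B_seq=2263 B_ack=100
After event 3: A_seq=100 A_ack=2185 B_seq=2287 B_ack=100
After event 4: A_seq=100 A_ack=2287 B_seq=2287 B_ack=100

100 2287 2287 100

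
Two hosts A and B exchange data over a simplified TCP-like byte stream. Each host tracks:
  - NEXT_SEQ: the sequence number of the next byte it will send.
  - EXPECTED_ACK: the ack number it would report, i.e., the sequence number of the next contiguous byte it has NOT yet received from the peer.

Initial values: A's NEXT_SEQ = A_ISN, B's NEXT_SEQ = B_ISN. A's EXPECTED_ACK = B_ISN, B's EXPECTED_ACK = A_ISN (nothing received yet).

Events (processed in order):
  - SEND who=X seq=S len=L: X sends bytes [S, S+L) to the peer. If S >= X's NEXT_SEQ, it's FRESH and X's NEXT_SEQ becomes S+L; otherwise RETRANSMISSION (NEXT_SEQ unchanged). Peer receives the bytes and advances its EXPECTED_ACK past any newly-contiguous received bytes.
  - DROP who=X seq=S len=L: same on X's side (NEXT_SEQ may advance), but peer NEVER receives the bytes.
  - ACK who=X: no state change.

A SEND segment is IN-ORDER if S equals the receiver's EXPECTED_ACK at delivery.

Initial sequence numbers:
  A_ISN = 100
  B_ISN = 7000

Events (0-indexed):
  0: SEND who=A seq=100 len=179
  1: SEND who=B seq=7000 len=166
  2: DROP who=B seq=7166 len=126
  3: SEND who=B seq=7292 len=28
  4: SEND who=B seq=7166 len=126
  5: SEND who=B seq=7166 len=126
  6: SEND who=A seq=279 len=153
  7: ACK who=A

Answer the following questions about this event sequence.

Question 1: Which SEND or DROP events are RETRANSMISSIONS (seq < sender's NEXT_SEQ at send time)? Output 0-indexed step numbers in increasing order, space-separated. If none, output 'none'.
Step 0: SEND seq=100 -> fresh
Step 1: SEND seq=7000 -> fresh
Step 2: DROP seq=7166 -> fresh
Step 3: SEND seq=7292 -> fresh
Step 4: SEND seq=7166 -> retransmit
Step 5: SEND seq=7166 -> retransmit
Step 6: SEND seq=279 -> fresh

Answer: 4 5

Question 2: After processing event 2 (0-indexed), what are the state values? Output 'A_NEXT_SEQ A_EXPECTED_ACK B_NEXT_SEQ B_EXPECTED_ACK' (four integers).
After event 0: A_seq=279 A_ack=7000 B_seq=7000 B_ack=279
After event 1: A_seq=279 A_ack=7166 B_seq=7166 B_ack=279
After event 2: A_seq=279 A_ack=7166 B_seq=7292 B_ack=279

279 7166 7292 279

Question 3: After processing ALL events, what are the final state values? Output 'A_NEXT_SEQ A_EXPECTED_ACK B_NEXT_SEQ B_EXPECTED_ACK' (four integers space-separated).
Answer: 432 7320 7320 432

Derivation:
After event 0: A_seq=279 A_ack=7000 B_seq=7000 B_ack=279
After event 1: A_seq=279 A_ack=7166 B_seq=7166 B_ack=279
After event 2: A_seq=279 A_ack=7166 B_seq=7292 B_ack=279
After event 3: A_seq=279 A_ack=7166 B_seq=7320 B_ack=279
After event 4: A_seq=279 A_ack=7320 B_seq=7320 B_ack=279
After event 5: A_seq=279 A_ack=7320 B_seq=7320 B_ack=279
After event 6: A_seq=432 A_ack=7320 B_seq=7320 B_ack=432
After event 7: A_seq=432 A_ack=7320 B_seq=7320 B_ack=432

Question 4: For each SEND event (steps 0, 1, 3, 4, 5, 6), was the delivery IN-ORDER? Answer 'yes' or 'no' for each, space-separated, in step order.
Step 0: SEND seq=100 -> in-order
Step 1: SEND seq=7000 -> in-order
Step 3: SEND seq=7292 -> out-of-order
Step 4: SEND seq=7166 -> in-order
Step 5: SEND seq=7166 -> out-of-order
Step 6: SEND seq=279 -> in-order

Answer: yes yes no yes no yes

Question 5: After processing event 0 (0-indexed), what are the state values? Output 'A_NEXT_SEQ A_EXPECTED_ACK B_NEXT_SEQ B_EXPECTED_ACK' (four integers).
After event 0: A_seq=279 A_ack=7000 B_seq=7000 B_ack=279

279 7000 7000 279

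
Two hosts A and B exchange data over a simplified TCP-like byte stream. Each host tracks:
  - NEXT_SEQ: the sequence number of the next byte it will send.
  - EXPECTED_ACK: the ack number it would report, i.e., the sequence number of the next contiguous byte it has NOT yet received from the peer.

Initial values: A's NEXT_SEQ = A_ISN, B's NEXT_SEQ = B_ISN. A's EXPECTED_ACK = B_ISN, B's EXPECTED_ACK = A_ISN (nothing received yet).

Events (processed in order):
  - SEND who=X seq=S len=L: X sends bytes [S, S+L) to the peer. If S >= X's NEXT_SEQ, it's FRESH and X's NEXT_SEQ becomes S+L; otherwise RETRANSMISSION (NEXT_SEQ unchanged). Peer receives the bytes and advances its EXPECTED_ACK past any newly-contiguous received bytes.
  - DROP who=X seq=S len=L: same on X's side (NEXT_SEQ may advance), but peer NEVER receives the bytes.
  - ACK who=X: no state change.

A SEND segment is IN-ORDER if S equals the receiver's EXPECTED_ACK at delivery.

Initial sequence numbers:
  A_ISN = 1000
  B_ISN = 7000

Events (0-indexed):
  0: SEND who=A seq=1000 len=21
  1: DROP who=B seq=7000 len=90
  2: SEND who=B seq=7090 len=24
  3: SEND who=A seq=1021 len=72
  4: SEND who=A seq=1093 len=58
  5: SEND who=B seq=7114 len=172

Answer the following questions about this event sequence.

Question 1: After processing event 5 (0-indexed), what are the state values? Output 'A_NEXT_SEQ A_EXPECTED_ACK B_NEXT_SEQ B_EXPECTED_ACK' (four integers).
After event 0: A_seq=1021 A_ack=7000 B_seq=7000 B_ack=1021
After event 1: A_seq=1021 A_ack=7000 B_seq=7090 B_ack=1021
After event 2: A_seq=1021 A_ack=7000 B_seq=7114 B_ack=1021
After event 3: A_seq=1093 A_ack=7000 B_seq=7114 B_ack=1093
After event 4: A_seq=1151 A_ack=7000 B_seq=7114 B_ack=1151
After event 5: A_seq=1151 A_ack=7000 B_seq=7286 B_ack=1151

1151 7000 7286 1151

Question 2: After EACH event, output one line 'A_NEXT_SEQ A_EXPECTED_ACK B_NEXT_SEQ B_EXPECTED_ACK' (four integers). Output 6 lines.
1021 7000 7000 1021
1021 7000 7090 1021
1021 7000 7114 1021
1093 7000 7114 1093
1151 7000 7114 1151
1151 7000 7286 1151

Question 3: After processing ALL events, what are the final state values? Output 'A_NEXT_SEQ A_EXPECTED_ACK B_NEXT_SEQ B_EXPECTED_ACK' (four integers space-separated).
After event 0: A_seq=1021 A_ack=7000 B_seq=7000 B_ack=1021
After event 1: A_seq=1021 A_ack=7000 B_seq=7090 B_ack=1021
After event 2: A_seq=1021 A_ack=7000 B_seq=7114 B_ack=1021
After event 3: A_seq=1093 A_ack=7000 B_seq=7114 B_ack=1093
After event 4: A_seq=1151 A_ack=7000 B_seq=7114 B_ack=1151
After event 5: A_seq=1151 A_ack=7000 B_seq=7286 B_ack=1151

Answer: 1151 7000 7286 1151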